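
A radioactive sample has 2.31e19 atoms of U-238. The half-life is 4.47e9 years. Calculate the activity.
A = λN = 3.582e9 decays/year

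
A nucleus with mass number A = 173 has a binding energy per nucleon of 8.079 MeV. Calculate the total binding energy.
B.E. = 8.079 × 173 = 1398 MeV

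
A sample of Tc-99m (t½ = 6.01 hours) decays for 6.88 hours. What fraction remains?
N/N₀ = (1/2)^(t/t½) = 0.4523 = 45.2%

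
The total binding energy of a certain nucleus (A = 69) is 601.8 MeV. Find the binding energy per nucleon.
B.E./A = 601.8/69 = 8.722 MeV/nucleon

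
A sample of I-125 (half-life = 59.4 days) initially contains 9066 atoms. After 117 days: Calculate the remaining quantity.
N = N₀(1/2)^(t/t½) = 2315 atoms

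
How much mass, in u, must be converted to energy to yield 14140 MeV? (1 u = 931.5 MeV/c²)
m = E/c² = 15.18 u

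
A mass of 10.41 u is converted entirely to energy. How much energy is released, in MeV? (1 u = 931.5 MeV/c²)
E = mc² = 9697 MeV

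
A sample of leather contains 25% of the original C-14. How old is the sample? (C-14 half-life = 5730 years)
Age = t½ × log₂(1/ratio) = 11460 years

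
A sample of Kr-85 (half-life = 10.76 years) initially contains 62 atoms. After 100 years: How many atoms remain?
N = N₀(1/2)^(t/t½) = 0.09879 atoms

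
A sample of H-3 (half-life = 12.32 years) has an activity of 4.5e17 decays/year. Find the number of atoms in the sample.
N = A/λ = 7.998e18 atoms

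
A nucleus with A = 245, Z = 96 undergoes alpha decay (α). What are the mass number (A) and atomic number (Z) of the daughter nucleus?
Daughter: A = 241, Z = 94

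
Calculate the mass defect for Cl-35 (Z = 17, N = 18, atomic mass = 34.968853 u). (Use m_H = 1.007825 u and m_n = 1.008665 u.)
Δm = Z·m_H + N·m_n − M = 0.3201 u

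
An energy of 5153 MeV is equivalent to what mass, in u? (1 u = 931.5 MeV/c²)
m = E/c² = 5.532 u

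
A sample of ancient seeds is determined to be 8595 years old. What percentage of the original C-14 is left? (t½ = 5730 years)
N/N₀ = (1/2)^(t/t½) = 0.3536 = 35.4%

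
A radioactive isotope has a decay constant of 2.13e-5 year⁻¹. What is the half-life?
t½ = ln(2)/λ = 32540 years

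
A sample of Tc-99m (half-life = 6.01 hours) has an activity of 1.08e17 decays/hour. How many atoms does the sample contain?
N = A/λ = 9.364e17 atoms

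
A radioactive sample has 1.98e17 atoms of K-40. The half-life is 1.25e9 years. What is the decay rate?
A = λN = 1.098e8 decays/year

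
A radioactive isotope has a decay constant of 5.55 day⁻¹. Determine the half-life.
t½ = ln(2)/λ = 0.1249 days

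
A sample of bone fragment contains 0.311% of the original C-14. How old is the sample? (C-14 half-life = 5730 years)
Age = t½ × log₂(1/ratio) = 47720 years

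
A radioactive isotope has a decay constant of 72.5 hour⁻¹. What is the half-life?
t½ = ln(2)/λ = 0.009561 hours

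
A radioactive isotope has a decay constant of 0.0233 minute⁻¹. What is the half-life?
t½ = ln(2)/λ = 29.75 minutes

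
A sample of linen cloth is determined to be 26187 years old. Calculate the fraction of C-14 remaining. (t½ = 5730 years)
N/N₀ = (1/2)^(t/t½) = 0.0421 = 4.21%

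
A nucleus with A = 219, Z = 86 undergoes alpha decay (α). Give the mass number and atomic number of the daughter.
Daughter: A = 215, Z = 84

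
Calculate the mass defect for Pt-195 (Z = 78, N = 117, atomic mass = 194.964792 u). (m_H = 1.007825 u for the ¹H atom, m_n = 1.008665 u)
Δm = Z·m_H + N·m_n − M = 1.659 u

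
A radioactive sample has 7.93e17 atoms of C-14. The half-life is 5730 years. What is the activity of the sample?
A = λN = 9.593e13 decays/year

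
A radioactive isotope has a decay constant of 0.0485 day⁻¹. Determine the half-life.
t½ = ln(2)/λ = 14.29 days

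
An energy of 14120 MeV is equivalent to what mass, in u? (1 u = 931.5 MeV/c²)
m = E/c² = 15.16 u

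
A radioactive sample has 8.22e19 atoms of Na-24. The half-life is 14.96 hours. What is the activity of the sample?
A = λN = 3.809e18 decays/hour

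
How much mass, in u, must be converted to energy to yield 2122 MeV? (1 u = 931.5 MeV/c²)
m = E/c² = 2.278 u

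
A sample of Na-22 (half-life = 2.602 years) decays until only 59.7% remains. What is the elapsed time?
t = t½ × log₂(N₀/N) = 1.936 years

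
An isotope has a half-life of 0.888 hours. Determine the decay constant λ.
λ = ln(2)/t½ = 0.7806 hour⁻¹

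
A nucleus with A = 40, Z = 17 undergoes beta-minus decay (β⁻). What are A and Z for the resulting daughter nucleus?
Daughter: A = 40, Z = 18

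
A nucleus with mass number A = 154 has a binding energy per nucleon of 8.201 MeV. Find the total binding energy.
B.E. = 8.201 × 154 = 1263 MeV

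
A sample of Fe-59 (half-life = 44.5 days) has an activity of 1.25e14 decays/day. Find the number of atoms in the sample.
N = A/λ = 8.025e15 atoms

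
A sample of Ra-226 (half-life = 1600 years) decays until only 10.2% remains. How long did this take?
t = t½ × log₂(N₀/N) = 5269 years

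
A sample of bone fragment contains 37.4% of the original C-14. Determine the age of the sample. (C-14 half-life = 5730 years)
Age = t½ × log₂(1/ratio) = 8130 years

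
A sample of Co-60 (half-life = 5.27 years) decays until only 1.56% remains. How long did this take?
t = t½ × log₂(N₀/N) = 31.63 years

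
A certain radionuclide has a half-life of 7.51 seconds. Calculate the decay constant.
λ = ln(2)/t½ = 0.0923 second⁻¹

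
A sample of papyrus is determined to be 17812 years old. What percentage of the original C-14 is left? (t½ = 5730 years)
N/N₀ = (1/2)^(t/t½) = 0.1159 = 11.6%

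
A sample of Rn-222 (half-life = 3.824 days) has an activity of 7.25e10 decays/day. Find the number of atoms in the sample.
N = A/λ = 4e11 atoms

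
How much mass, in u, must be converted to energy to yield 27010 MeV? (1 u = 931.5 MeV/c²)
m = E/c² = 29 u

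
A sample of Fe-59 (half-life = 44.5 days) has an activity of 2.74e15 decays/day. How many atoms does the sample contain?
N = A/λ = 1.759e17 atoms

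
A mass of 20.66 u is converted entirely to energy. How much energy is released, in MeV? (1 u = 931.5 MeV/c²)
E = mc² = 19240 MeV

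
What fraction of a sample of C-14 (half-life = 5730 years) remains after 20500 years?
N/N₀ = (1/2)^(t/t½) = 0.08376 = 8.38%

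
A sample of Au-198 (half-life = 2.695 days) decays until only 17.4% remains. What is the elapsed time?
t = t½ × log₂(N₀/N) = 6.799 days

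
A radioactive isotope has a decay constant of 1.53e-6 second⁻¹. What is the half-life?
t½ = ln(2)/λ = 4.53e5 seconds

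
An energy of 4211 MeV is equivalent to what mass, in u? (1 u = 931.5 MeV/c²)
m = E/c² = 4.521 u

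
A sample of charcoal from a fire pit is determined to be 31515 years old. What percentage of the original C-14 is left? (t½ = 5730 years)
N/N₀ = (1/2)^(t/t½) = 0.0221 = 2.21%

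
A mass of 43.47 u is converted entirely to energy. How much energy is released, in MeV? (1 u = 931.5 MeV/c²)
E = mc² = 40490 MeV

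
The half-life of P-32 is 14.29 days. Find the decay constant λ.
λ = ln(2)/t½ = 0.04851 day⁻¹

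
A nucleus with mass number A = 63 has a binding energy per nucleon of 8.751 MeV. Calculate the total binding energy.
B.E. = 8.751 × 63 = 551.3 MeV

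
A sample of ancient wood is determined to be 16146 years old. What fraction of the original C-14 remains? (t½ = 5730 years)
N/N₀ = (1/2)^(t/t½) = 0.1418 = 14.2%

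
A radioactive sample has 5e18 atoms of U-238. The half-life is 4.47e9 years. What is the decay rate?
A = λN = 7.753e8 decays/year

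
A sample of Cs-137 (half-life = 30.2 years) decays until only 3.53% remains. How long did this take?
t = t½ × log₂(N₀/N) = 145.7 years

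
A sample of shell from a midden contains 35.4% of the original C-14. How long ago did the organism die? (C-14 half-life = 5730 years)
Age = t½ × log₂(1/ratio) = 8585 years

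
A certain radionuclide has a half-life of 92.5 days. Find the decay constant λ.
λ = ln(2)/t½ = 0.007493 day⁻¹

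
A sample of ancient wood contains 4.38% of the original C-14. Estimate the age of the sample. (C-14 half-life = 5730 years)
Age = t½ × log₂(1/ratio) = 25860 years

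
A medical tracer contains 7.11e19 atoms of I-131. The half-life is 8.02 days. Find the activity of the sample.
A = λN = 6.145e18 decays/day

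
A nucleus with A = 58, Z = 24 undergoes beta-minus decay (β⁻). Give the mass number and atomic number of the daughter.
Daughter: A = 58, Z = 25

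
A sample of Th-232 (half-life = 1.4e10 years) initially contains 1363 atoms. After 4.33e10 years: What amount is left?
N = N₀(1/2)^(t/t½) = 159.8 atoms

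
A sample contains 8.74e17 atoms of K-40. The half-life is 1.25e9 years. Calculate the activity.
A = λN = 4.846e8 decays/year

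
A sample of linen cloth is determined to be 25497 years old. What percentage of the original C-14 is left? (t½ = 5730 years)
N/N₀ = (1/2)^(t/t½) = 0.04576 = 4.58%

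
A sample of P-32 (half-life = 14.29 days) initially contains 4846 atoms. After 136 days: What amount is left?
N = N₀(1/2)^(t/t½) = 6.614 atoms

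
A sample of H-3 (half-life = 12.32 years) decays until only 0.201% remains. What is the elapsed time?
t = t½ × log₂(N₀/N) = 110.4 years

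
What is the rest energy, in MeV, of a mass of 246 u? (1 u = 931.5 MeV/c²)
E = mc² = 2.291e5 MeV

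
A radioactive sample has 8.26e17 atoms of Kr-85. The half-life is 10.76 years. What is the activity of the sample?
A = λN = 5.321e16 decays/year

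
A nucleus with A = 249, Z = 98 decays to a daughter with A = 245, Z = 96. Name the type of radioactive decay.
ΔA = -4, ΔZ = -2 ⇒ alpha decay (α)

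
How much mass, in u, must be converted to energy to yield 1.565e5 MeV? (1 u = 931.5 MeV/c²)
m = E/c² = 168 u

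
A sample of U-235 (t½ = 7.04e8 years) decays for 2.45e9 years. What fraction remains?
N/N₀ = (1/2)^(t/t½) = 0.08962 = 8.96%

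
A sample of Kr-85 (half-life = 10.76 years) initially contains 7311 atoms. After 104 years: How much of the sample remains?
N = N₀(1/2)^(t/t½) = 9.003 atoms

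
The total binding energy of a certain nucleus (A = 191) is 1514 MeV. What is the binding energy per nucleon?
B.E./A = 1514/191 = 7.927 MeV/nucleon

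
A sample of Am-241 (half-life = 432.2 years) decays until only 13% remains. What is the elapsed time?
t = t½ × log₂(N₀/N) = 1272 years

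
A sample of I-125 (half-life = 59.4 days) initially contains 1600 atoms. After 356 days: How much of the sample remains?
N = N₀(1/2)^(t/t½) = 25.12 atoms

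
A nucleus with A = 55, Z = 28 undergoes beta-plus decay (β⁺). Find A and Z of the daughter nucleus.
Daughter: A = 55, Z = 27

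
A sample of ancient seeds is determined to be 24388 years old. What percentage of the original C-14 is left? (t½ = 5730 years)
N/N₀ = (1/2)^(t/t½) = 0.05233 = 5.23%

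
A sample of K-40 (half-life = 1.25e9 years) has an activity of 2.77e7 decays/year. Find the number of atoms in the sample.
N = A/λ = 4.995e16 atoms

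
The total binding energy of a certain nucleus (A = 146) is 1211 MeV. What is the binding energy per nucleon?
B.E./A = 1211/146 = 8.295 MeV/nucleon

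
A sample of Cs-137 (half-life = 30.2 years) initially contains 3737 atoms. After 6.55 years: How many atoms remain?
N = N₀(1/2)^(t/t½) = 3215 atoms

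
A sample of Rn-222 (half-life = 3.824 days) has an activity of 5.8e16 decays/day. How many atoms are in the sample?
N = A/λ = 3.2e17 atoms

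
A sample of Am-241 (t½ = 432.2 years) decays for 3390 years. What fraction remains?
N/N₀ = (1/2)^(t/t½) = 0.004354 = 0.435%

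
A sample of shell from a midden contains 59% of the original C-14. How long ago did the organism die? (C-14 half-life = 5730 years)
Age = t½ × log₂(1/ratio) = 4362 years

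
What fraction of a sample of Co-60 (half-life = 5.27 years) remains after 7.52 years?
N/N₀ = (1/2)^(t/t½) = 0.3719 = 37.2%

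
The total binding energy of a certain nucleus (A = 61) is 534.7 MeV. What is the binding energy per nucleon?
B.E./A = 534.7/61 = 8.766 MeV/nucleon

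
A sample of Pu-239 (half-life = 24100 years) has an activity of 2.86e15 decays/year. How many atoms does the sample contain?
N = A/λ = 9.944e19 atoms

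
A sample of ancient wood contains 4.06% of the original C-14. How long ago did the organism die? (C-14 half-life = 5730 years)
Age = t½ × log₂(1/ratio) = 26490 years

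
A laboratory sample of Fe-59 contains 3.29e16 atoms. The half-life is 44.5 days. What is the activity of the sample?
A = λN = 5.125e14 decays/day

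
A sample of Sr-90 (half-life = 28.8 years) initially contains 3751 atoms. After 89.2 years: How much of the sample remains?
N = N₀(1/2)^(t/t½) = 438.3 atoms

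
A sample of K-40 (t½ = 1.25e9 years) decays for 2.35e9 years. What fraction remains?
N/N₀ = (1/2)^(t/t½) = 0.2717 = 27.2%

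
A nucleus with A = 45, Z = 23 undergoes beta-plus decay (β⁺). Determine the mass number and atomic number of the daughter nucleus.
Daughter: A = 45, Z = 22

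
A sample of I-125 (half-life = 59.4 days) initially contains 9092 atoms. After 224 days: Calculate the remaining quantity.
N = N₀(1/2)^(t/t½) = 666 atoms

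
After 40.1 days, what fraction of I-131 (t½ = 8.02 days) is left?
N/N₀ = (1/2)^(t/t½) = 0.03125 = 3.12%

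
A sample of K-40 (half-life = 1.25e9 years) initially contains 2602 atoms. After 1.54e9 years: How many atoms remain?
N = N₀(1/2)^(t/t½) = 1108 atoms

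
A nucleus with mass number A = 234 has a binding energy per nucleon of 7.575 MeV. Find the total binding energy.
B.E. = 7.575 × 234 = 1773 MeV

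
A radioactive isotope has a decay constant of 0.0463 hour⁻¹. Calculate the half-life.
t½ = ln(2)/λ = 14.97 hours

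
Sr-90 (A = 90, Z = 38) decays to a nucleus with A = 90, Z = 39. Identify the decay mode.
ΔA = 0, ΔZ = +1 ⇒ beta-minus decay (β⁻)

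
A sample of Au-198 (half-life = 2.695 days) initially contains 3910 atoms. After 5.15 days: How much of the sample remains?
N = N₀(1/2)^(t/t½) = 1040 atoms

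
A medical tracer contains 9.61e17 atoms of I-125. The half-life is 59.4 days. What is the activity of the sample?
A = λN = 1.121e16 decays/day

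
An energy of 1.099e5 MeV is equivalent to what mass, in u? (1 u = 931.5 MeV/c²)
m = E/c² = 118 u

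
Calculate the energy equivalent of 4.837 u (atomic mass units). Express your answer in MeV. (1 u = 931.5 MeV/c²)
E = mc² = 4506 MeV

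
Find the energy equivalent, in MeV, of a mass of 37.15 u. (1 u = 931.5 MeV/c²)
E = mc² = 34610 MeV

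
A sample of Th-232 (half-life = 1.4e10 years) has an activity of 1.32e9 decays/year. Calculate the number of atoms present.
N = A/λ = 2.666e19 atoms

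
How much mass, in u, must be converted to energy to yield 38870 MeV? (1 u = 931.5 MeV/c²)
m = E/c² = 41.73 u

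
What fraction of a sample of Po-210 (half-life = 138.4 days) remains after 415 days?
N/N₀ = (1/2)^(t/t½) = 0.1251 = 12.5%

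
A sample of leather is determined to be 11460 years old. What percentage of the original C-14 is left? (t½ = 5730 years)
N/N₀ = (1/2)^(t/t½) = 0.25 = 25%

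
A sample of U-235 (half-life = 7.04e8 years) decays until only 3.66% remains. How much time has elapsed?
t = t½ × log₂(N₀/N) = 3.359e9 years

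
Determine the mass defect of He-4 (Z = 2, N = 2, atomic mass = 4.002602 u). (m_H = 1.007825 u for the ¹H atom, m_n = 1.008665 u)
Δm = Z·m_H + N·m_n − M = 0.03038 u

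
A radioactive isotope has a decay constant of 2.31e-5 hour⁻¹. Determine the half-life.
t½ = ln(2)/λ = 30010 hours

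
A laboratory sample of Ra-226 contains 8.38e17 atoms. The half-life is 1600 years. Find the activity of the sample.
A = λN = 3.63e14 decays/year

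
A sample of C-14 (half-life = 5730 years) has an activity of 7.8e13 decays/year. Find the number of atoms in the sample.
N = A/λ = 6.448e17 atoms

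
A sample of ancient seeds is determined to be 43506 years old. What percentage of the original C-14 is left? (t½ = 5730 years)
N/N₀ = (1/2)^(t/t½) = 0.005181 = 0.518%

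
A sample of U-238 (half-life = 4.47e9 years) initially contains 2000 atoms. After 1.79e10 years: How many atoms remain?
N = N₀(1/2)^(t/t½) = 124.6 atoms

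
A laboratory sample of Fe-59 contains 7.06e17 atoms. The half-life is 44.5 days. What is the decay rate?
A = λN = 1.1e16 decays/day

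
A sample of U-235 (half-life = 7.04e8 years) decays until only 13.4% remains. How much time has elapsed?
t = t½ × log₂(N₀/N) = 2.041e9 years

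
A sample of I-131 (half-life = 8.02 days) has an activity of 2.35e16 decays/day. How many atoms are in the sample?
N = A/λ = 2.719e17 atoms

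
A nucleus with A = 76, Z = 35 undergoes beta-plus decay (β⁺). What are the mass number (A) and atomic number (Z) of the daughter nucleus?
Daughter: A = 76, Z = 34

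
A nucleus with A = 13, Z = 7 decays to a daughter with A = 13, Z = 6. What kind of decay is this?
ΔA = 0, ΔZ = -1 ⇒ beta-plus decay (β⁺) or electron capture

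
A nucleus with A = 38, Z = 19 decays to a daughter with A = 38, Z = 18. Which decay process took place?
ΔA = 0, ΔZ = -1 ⇒ beta-plus decay (β⁺) or electron capture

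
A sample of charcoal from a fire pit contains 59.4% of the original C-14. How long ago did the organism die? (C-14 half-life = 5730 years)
Age = t½ × log₂(1/ratio) = 4306 years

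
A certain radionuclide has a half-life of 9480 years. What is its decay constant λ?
λ = ln(2)/t½ = 7.312e-5 year⁻¹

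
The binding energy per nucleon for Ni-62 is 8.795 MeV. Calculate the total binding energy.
B.E. = 8.795 × 62 = 545.3 MeV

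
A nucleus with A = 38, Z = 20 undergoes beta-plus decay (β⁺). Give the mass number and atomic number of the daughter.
Daughter: A = 38, Z = 19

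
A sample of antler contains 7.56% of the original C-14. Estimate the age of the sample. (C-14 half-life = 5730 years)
Age = t½ × log₂(1/ratio) = 21350 years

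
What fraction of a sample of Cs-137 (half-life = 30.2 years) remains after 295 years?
N/N₀ = (1/2)^(t/t½) = 0.001147 = 0.115%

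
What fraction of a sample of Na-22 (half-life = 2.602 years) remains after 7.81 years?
N/N₀ = (1/2)^(t/t½) = 0.1249 = 12.5%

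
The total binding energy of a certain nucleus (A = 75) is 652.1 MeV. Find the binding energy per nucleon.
B.E./A = 652.1/75 = 8.695 MeV/nucleon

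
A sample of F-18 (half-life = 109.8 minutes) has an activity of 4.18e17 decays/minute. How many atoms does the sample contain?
N = A/λ = 6.621e19 atoms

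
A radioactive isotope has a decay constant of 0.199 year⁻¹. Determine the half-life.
t½ = ln(2)/λ = 3.483 years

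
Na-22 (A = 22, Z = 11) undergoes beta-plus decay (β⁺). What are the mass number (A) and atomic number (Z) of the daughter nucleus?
Daughter: A = 22, Z = 10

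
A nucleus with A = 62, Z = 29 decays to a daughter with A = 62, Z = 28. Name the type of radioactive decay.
ΔA = 0, ΔZ = -1 ⇒ beta-plus decay (β⁺) or electron capture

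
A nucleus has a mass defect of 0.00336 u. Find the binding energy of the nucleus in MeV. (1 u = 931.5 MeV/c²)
B.E. = Δm × 931.5 = 3.13 MeV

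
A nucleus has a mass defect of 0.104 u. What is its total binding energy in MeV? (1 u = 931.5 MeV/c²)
B.E. = Δm × 931.5 = 96.88 MeV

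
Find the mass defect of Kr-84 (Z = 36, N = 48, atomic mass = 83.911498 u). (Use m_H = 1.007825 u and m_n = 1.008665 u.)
Δm = Z·m_H + N·m_n − M = 0.7861 u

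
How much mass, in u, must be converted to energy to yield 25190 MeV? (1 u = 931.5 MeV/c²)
m = E/c² = 27.04 u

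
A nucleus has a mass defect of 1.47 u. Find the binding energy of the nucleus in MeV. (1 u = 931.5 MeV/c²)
B.E. = Δm × 931.5 = 1369 MeV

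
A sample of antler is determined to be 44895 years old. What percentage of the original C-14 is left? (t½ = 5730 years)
N/N₀ = (1/2)^(t/t½) = 0.004379 = 0.438%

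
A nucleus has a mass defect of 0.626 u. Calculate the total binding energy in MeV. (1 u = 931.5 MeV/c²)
B.E. = Δm × 931.5 = 583.1 MeV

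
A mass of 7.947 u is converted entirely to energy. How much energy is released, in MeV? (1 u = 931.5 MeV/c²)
E = mc² = 7403 MeV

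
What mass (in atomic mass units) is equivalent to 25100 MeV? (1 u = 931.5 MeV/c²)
m = E/c² = 26.95 u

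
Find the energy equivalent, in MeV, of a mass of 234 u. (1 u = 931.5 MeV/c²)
E = mc² = 2.18e5 MeV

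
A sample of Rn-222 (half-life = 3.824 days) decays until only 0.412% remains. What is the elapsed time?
t = t½ × log₂(N₀/N) = 30.3 days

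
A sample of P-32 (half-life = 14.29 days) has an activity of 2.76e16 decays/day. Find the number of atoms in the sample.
N = A/λ = 5.69e17 atoms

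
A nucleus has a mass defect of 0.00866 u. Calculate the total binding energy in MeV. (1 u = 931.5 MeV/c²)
B.E. = Δm × 931.5 = 8.067 MeV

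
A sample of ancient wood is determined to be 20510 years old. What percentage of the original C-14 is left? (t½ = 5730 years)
N/N₀ = (1/2)^(t/t½) = 0.08365 = 8.37%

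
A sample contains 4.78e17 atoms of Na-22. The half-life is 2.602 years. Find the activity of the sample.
A = λN = 1.273e17 decays/year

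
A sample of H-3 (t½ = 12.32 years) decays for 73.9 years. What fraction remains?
N/N₀ = (1/2)^(t/t½) = 0.01564 = 1.56%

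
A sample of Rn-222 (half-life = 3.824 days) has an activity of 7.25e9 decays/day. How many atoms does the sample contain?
N = A/λ = 4e10 atoms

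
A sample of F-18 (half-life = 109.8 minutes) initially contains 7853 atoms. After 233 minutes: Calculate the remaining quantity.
N = N₀(1/2)^(t/t½) = 1804 atoms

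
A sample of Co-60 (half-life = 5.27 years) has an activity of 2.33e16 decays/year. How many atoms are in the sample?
N = A/λ = 1.771e17 atoms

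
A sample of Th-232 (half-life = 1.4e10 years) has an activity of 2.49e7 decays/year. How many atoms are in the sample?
N = A/λ = 5.029e17 atoms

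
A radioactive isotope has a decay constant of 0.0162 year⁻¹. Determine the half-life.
t½ = ln(2)/λ = 42.79 years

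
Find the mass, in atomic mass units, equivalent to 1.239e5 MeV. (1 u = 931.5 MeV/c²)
m = E/c² = 133 u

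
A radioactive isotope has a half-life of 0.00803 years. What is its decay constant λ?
λ = ln(2)/t½ = 86.32 year⁻¹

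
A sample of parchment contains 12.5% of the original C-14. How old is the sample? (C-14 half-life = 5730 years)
Age = t½ × log₂(1/ratio) = 17190 years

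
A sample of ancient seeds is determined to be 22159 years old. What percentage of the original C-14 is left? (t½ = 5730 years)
N/N₀ = (1/2)^(t/t½) = 0.06853 = 6.85%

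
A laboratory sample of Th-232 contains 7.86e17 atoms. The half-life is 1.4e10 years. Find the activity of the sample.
A = λN = 3.892e7 decays/year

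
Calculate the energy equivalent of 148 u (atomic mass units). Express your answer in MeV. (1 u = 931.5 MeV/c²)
E = mc² = 1.379e5 MeV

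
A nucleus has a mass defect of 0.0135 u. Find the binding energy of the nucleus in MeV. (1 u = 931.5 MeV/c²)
B.E. = Δm × 931.5 = 12.58 MeV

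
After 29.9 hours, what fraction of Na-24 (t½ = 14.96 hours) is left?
N/N₀ = (1/2)^(t/t½) = 0.2502 = 25%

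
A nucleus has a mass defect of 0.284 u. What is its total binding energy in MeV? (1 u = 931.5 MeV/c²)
B.E. = Δm × 931.5 = 264.5 MeV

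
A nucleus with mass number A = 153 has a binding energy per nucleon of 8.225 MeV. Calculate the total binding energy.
B.E. = 8.225 × 153 = 1258 MeV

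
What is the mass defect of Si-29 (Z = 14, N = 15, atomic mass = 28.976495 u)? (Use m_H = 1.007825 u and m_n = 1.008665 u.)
Δm = Z·m_H + N·m_n − M = 0.263 u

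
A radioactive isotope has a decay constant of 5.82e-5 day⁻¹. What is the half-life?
t½ = ln(2)/λ = 11910 days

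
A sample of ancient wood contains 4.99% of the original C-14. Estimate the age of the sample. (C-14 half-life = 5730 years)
Age = t½ × log₂(1/ratio) = 24780 years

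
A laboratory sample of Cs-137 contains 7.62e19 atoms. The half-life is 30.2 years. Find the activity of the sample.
A = λN = 1.749e18 decays/year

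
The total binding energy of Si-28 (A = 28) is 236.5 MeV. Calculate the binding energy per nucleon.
B.E./A = 236.5/28 = 8.446 MeV/nucleon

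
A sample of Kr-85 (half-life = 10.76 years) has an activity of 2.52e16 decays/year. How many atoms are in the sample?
N = A/λ = 3.912e17 atoms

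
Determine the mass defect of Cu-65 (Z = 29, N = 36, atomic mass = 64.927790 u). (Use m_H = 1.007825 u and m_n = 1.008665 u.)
Δm = Z·m_H + N·m_n − M = 0.6111 u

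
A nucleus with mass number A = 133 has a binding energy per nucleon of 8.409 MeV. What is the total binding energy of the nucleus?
B.E. = 8.409 × 133 = 1118 MeV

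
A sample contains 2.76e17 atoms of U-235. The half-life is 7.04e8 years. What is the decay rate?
A = λN = 2.717e8 decays/year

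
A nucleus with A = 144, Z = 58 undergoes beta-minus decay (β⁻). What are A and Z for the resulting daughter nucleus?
Daughter: A = 144, Z = 59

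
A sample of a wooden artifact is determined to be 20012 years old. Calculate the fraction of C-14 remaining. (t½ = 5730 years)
N/N₀ = (1/2)^(t/t½) = 0.08885 = 8.88%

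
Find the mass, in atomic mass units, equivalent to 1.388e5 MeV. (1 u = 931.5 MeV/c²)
m = E/c² = 149 u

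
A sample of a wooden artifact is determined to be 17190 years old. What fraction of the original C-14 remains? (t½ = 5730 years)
N/N₀ = (1/2)^(t/t½) = 0.125 = 12.5%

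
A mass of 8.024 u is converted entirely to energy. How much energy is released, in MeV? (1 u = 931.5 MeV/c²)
E = mc² = 7474 MeV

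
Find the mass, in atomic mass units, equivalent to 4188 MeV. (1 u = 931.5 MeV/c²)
m = E/c² = 4.496 u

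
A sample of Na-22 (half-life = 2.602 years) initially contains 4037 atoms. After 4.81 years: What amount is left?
N = N₀(1/2)^(t/t½) = 1121 atoms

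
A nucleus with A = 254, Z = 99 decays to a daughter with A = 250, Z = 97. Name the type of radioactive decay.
ΔA = -4, ΔZ = -2 ⇒ alpha decay (α)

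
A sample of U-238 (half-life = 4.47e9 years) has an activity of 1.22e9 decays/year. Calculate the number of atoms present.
N = A/λ = 7.868e18 atoms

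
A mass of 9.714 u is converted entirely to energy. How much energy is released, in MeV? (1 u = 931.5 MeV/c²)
E = mc² = 9049 MeV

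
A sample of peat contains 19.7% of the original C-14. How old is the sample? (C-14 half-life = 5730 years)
Age = t½ × log₂(1/ratio) = 13430 years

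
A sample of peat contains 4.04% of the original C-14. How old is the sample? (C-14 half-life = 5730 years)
Age = t½ × log₂(1/ratio) = 26530 years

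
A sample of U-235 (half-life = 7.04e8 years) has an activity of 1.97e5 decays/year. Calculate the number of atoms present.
N = A/λ = 2.001e14 atoms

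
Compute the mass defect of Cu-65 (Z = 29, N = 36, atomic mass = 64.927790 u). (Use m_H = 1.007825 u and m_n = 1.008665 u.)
Δm = Z·m_H + N·m_n − M = 0.6111 u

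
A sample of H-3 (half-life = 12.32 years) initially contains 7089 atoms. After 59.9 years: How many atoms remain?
N = N₀(1/2)^(t/t½) = 243.8 atoms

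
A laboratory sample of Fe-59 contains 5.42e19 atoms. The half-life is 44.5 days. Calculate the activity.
A = λN = 8.442e17 decays/day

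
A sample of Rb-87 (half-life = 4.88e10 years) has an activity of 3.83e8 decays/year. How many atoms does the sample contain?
N = A/λ = 2.696e19 atoms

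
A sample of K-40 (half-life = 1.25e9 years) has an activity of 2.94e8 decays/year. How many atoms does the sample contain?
N = A/λ = 5.302e17 atoms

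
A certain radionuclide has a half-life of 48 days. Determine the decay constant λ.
λ = ln(2)/t½ = 0.01444 day⁻¹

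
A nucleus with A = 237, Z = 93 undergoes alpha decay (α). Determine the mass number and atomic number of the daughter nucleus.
Daughter: A = 233, Z = 91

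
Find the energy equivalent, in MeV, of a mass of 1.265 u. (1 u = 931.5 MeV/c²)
E = mc² = 1178 MeV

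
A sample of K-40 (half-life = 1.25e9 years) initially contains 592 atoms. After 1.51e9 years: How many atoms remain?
N = N₀(1/2)^(t/t½) = 256.3 atoms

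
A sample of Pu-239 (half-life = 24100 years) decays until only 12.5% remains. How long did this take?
t = t½ × log₂(N₀/N) = 72300 years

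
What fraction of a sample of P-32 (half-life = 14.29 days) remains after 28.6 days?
N/N₀ = (1/2)^(t/t½) = 0.2498 = 25%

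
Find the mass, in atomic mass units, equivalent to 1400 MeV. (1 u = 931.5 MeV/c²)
m = E/c² = 1.503 u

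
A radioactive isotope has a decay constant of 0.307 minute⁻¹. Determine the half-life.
t½ = ln(2)/λ = 2.258 minutes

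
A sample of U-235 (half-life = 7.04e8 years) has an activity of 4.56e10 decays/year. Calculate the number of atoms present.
N = A/λ = 4.631e19 atoms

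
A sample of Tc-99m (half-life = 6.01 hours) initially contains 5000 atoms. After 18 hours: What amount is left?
N = N₀(1/2)^(t/t½) = 627.2 atoms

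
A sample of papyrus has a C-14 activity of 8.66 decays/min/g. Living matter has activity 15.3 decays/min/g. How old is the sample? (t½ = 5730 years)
Age = t½ × log₂(A₀/A) = 4705 years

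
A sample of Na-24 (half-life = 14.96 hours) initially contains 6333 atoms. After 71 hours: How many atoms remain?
N = N₀(1/2)^(t/t½) = 236 atoms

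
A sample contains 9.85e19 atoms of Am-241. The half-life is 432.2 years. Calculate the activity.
A = λN = 1.58e17 decays/year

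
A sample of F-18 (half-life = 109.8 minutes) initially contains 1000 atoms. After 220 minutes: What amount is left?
N = N₀(1/2)^(t/t½) = 249.4 atoms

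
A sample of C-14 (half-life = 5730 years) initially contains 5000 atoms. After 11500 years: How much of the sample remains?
N = N₀(1/2)^(t/t½) = 1244 atoms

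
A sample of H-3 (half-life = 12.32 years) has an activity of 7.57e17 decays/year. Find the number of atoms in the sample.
N = A/λ = 1.345e19 atoms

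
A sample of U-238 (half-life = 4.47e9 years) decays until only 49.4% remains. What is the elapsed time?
t = t½ × log₂(N₀/N) = 4.548e9 years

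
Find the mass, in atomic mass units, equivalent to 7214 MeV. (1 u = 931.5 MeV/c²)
m = E/c² = 7.744 u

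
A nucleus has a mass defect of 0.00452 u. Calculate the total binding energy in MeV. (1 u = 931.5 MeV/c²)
B.E. = Δm × 931.5 = 4.21 MeV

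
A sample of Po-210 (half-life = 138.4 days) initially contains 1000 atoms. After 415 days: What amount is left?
N = N₀(1/2)^(t/t½) = 125.1 atoms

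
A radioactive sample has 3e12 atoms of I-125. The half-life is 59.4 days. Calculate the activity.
A = λN = 3.501e10 decays/day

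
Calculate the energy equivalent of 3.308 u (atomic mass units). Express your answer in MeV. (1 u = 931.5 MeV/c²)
E = mc² = 3081 MeV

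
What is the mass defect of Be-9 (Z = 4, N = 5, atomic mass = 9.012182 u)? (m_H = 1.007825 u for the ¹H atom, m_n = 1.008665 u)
Δm = Z·m_H + N·m_n − M = 0.06244 u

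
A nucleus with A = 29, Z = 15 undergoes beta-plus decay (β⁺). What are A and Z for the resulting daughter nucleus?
Daughter: A = 29, Z = 14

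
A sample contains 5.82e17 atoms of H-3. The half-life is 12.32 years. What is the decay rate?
A = λN = 3.274e16 decays/year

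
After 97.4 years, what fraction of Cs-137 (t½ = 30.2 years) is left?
N/N₀ = (1/2)^(t/t½) = 0.1069 = 10.7%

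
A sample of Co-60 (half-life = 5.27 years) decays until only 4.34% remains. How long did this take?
t = t½ × log₂(N₀/N) = 23.85 years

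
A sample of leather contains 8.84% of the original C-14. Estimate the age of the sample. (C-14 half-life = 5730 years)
Age = t½ × log₂(1/ratio) = 20050 years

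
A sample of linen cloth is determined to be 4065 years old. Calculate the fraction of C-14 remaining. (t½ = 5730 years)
N/N₀ = (1/2)^(t/t½) = 0.6116 = 61.2%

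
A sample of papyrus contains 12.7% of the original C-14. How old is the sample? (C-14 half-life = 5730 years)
Age = t½ × log₂(1/ratio) = 17060 years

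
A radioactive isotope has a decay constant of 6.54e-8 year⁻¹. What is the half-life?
t½ = ln(2)/λ = 1.06e7 years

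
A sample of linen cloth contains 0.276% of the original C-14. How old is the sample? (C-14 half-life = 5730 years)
Age = t½ × log₂(1/ratio) = 48710 years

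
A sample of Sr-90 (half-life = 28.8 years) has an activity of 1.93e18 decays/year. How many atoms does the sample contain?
N = A/λ = 8.019e19 atoms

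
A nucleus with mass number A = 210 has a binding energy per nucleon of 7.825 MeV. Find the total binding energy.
B.E. = 7.825 × 210 = 1643 MeV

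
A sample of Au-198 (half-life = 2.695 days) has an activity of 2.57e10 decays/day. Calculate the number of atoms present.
N = A/λ = 9.992e10 atoms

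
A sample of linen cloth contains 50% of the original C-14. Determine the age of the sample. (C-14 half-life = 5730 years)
Age = t½ × log₂(1/ratio) = 5730 years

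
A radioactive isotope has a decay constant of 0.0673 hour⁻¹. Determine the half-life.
t½ = ln(2)/λ = 10.3 hours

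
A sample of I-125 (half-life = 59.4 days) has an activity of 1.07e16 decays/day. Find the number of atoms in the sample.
N = A/λ = 9.169e17 atoms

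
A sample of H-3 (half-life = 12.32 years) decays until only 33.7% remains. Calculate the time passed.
t = t½ × log₂(N₀/N) = 19.33 years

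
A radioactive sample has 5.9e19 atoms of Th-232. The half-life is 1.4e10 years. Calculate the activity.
A = λN = 2.921e9 decays/year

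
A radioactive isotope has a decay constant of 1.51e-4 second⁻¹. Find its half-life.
t½ = ln(2)/λ = 4590 seconds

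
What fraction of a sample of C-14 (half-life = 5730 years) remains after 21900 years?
N/N₀ = (1/2)^(t/t½) = 0.07071 = 7.07%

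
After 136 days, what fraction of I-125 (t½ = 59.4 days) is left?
N/N₀ = (1/2)^(t/t½) = 0.2045 = 20.5%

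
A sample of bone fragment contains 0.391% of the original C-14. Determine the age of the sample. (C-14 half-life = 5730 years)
Age = t½ × log₂(1/ratio) = 45830 years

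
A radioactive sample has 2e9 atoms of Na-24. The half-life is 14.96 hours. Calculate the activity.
A = λN = 9.267e7 decays/hour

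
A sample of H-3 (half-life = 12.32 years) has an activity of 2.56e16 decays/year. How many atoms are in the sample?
N = A/λ = 4.55e17 atoms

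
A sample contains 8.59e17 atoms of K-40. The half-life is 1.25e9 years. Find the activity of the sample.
A = λN = 4.763e8 decays/year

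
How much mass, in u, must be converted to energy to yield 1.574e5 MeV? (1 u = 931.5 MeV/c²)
m = E/c² = 169 u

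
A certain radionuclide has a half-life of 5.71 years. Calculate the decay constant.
λ = ln(2)/t½ = 0.1214 year⁻¹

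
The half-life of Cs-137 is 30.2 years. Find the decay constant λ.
λ = ln(2)/t½ = 0.02295 year⁻¹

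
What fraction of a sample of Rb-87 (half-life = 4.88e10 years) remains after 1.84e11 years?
N/N₀ = (1/2)^(t/t½) = 0.07328 = 7.33%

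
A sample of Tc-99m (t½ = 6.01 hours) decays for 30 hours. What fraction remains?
N/N₀ = (1/2)^(t/t½) = 0.03143 = 3.14%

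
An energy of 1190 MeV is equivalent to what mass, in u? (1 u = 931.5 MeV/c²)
m = E/c² = 1.278 u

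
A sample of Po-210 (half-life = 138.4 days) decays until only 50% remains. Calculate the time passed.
t = t½ × log₂(N₀/N) = 138.4 days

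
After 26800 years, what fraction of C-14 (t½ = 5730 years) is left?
N/N₀ = (1/2)^(t/t½) = 0.03909 = 3.91%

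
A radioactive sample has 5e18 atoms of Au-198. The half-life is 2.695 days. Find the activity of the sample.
A = λN = 1.286e18 decays/day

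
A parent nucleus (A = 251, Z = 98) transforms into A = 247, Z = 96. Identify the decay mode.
ΔA = -4, ΔZ = -2 ⇒ alpha decay (α)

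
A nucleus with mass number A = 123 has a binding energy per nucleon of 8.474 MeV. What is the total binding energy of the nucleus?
B.E. = 8.474 × 123 = 1042 MeV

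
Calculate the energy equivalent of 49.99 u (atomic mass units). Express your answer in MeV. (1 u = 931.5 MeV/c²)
E = mc² = 46570 MeV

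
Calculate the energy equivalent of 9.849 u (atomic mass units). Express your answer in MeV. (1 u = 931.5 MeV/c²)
E = mc² = 9174 MeV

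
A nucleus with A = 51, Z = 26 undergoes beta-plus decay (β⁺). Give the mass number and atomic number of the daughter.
Daughter: A = 51, Z = 25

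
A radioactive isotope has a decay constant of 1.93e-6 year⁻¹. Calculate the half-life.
t½ = ln(2)/λ = 3.591e5 years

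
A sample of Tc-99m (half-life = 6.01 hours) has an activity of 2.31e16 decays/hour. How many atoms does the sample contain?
N = A/λ = 2.003e17 atoms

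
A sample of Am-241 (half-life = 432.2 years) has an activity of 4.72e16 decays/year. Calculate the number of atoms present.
N = A/λ = 2.943e19 atoms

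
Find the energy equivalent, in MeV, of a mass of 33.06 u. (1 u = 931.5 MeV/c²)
E = mc² = 30800 MeV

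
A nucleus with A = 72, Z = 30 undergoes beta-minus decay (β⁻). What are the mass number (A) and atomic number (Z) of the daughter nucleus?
Daughter: A = 72, Z = 31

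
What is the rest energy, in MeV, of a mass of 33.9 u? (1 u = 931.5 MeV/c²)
E = mc² = 31580 MeV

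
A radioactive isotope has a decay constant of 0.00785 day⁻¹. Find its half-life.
t½ = ln(2)/λ = 88.3 days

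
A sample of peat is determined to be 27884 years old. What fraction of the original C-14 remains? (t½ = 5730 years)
N/N₀ = (1/2)^(t/t½) = 0.03428 = 3.43%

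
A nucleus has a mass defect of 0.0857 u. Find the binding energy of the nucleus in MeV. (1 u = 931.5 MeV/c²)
B.E. = Δm × 931.5 = 79.83 MeV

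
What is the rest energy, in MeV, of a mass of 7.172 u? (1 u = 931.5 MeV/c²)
E = mc² = 6681 MeV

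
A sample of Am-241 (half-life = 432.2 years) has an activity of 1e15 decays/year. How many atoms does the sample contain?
N = A/λ = 6.235e17 atoms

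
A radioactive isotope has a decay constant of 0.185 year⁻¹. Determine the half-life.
t½ = ln(2)/λ = 3.747 years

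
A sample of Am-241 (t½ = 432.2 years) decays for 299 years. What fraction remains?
N/N₀ = (1/2)^(t/t½) = 0.6191 = 61.9%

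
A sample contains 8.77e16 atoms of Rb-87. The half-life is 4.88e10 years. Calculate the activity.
A = λN = 1.246e6 decays/year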